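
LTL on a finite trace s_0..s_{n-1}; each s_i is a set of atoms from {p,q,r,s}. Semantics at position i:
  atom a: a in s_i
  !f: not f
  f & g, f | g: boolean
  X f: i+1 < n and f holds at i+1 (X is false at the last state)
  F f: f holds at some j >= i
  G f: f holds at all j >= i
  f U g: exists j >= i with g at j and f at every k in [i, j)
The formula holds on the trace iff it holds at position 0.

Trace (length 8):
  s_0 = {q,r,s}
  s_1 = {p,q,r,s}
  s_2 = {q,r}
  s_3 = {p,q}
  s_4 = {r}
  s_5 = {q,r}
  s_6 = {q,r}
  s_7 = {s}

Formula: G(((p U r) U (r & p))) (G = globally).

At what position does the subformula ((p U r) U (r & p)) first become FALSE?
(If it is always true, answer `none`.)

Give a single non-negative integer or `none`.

s_0={q,r,s}: ((p U r) U (r & p))=True (p U r)=True p=False r=True (r & p)=False
s_1={p,q,r,s}: ((p U r) U (r & p))=True (p U r)=True p=True r=True (r & p)=True
s_2={q,r}: ((p U r) U (r & p))=False (p U r)=True p=False r=True (r & p)=False
s_3={p,q}: ((p U r) U (r & p))=False (p U r)=True p=True r=False (r & p)=False
s_4={r}: ((p U r) U (r & p))=False (p U r)=True p=False r=True (r & p)=False
s_5={q,r}: ((p U r) U (r & p))=False (p U r)=True p=False r=True (r & p)=False
s_6={q,r}: ((p U r) U (r & p))=False (p U r)=True p=False r=True (r & p)=False
s_7={s}: ((p U r) U (r & p))=False (p U r)=False p=False r=False (r & p)=False
G(((p U r) U (r & p))) holds globally = False
First violation at position 2.

Answer: 2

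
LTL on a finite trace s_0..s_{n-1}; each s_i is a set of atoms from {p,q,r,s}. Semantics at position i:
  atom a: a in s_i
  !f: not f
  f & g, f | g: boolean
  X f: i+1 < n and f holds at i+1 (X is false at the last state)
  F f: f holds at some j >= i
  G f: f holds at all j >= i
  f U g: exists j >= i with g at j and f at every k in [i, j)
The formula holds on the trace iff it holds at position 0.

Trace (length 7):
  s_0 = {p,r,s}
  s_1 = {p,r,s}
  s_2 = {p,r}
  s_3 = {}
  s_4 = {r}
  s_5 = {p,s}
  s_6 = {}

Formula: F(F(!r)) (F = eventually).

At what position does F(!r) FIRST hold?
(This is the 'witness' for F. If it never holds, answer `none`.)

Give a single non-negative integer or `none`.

s_0={p,r,s}: F(!r)=True !r=False r=True
s_1={p,r,s}: F(!r)=True !r=False r=True
s_2={p,r}: F(!r)=True !r=False r=True
s_3={}: F(!r)=True !r=True r=False
s_4={r}: F(!r)=True !r=False r=True
s_5={p,s}: F(!r)=True !r=True r=False
s_6={}: F(!r)=True !r=True r=False
F(F(!r)) holds; first witness at position 0.

Answer: 0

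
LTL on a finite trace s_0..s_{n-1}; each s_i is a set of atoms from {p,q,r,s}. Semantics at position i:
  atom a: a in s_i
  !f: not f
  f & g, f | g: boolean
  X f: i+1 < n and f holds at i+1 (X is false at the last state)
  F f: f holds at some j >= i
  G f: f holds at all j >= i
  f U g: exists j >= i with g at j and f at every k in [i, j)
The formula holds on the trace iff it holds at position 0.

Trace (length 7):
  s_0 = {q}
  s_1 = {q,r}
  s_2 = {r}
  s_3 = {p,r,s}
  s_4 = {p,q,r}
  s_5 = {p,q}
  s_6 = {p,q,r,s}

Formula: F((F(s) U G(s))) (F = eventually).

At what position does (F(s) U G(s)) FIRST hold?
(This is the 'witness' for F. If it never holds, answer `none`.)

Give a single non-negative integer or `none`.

Answer: 0

Derivation:
s_0={q}: (F(s) U G(s))=True F(s)=True s=False G(s)=False
s_1={q,r}: (F(s) U G(s))=True F(s)=True s=False G(s)=False
s_2={r}: (F(s) U G(s))=True F(s)=True s=False G(s)=False
s_3={p,r,s}: (F(s) U G(s))=True F(s)=True s=True G(s)=False
s_4={p,q,r}: (F(s) U G(s))=True F(s)=True s=False G(s)=False
s_5={p,q}: (F(s) U G(s))=True F(s)=True s=False G(s)=False
s_6={p,q,r,s}: (F(s) U G(s))=True F(s)=True s=True G(s)=True
F((F(s) U G(s))) holds; first witness at position 0.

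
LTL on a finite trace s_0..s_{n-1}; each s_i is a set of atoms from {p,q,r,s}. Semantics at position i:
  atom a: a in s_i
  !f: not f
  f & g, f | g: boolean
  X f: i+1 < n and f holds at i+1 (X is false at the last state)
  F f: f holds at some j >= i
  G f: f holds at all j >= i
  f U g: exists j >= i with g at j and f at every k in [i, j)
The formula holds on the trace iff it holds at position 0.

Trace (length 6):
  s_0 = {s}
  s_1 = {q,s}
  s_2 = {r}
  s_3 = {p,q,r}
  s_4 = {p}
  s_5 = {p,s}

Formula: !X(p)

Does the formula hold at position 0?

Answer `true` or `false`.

s_0={s}: !X(p)=True X(p)=False p=False
s_1={q,s}: !X(p)=True X(p)=False p=False
s_2={r}: !X(p)=False X(p)=True p=False
s_3={p,q,r}: !X(p)=False X(p)=True p=True
s_4={p}: !X(p)=False X(p)=True p=True
s_5={p,s}: !X(p)=True X(p)=False p=True

Answer: true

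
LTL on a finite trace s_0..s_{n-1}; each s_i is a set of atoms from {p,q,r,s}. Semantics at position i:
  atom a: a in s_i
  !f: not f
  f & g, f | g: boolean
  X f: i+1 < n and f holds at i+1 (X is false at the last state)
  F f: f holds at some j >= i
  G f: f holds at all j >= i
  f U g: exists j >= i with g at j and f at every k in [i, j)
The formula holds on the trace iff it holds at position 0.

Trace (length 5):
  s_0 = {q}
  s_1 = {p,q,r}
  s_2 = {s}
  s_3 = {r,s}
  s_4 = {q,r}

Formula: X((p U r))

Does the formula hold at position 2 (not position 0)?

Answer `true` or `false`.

s_0={q}: X((p U r))=True (p U r)=False p=False r=False
s_1={p,q,r}: X((p U r))=False (p U r)=True p=True r=True
s_2={s}: X((p U r))=True (p U r)=False p=False r=False
s_3={r,s}: X((p U r))=True (p U r)=True p=False r=True
s_4={q,r}: X((p U r))=False (p U r)=True p=False r=True
Evaluating at position 2: result = True

Answer: true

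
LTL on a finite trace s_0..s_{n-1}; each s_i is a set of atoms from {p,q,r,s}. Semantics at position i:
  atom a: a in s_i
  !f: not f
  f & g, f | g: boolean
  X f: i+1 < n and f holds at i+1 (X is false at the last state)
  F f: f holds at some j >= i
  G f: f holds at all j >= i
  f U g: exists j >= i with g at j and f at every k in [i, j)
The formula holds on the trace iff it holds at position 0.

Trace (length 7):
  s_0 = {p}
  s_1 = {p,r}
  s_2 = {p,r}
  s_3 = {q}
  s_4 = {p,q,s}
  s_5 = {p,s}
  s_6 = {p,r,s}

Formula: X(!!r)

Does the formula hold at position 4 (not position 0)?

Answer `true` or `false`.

s_0={p}: X(!!r)=True !!r=False !r=True r=False
s_1={p,r}: X(!!r)=True !!r=True !r=False r=True
s_2={p,r}: X(!!r)=False !!r=True !r=False r=True
s_3={q}: X(!!r)=False !!r=False !r=True r=False
s_4={p,q,s}: X(!!r)=False !!r=False !r=True r=False
s_5={p,s}: X(!!r)=True !!r=False !r=True r=False
s_6={p,r,s}: X(!!r)=False !!r=True !r=False r=True
Evaluating at position 4: result = False

Answer: false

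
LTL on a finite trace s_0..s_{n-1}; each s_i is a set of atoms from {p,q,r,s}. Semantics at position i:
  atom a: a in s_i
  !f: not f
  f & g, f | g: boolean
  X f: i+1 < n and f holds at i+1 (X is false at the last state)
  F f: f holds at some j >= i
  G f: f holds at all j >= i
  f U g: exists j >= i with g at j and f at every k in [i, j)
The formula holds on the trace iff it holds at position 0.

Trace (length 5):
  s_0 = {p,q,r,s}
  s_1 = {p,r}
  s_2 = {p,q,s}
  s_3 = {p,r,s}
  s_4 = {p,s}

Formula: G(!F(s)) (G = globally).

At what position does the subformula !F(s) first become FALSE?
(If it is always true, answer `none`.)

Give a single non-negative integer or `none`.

s_0={p,q,r,s}: !F(s)=False F(s)=True s=True
s_1={p,r}: !F(s)=False F(s)=True s=False
s_2={p,q,s}: !F(s)=False F(s)=True s=True
s_3={p,r,s}: !F(s)=False F(s)=True s=True
s_4={p,s}: !F(s)=False F(s)=True s=True
G(!F(s)) holds globally = False
First violation at position 0.

Answer: 0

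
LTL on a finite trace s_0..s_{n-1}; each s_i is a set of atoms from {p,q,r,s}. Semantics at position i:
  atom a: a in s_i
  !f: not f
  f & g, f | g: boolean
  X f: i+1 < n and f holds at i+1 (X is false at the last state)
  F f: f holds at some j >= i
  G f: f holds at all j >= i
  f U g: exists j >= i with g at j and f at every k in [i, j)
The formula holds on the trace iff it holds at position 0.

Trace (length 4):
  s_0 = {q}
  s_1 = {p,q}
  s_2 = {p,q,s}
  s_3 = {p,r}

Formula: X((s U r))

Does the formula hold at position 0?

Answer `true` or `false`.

Answer: false

Derivation:
s_0={q}: X((s U r))=False (s U r)=False s=False r=False
s_1={p,q}: X((s U r))=True (s U r)=False s=False r=False
s_2={p,q,s}: X((s U r))=True (s U r)=True s=True r=False
s_3={p,r}: X((s U r))=False (s U r)=True s=False r=True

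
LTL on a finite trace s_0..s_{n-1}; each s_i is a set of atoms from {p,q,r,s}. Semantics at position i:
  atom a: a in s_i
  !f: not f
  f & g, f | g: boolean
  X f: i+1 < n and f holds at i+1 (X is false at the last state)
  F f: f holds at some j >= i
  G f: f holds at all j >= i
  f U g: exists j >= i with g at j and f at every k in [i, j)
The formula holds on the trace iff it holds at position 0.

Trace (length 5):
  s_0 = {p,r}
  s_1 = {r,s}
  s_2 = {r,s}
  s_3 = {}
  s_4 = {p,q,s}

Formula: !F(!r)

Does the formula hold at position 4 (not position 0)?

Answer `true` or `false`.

s_0={p,r}: !F(!r)=False F(!r)=True !r=False r=True
s_1={r,s}: !F(!r)=False F(!r)=True !r=False r=True
s_2={r,s}: !F(!r)=False F(!r)=True !r=False r=True
s_3={}: !F(!r)=False F(!r)=True !r=True r=False
s_4={p,q,s}: !F(!r)=False F(!r)=True !r=True r=False
Evaluating at position 4: result = False

Answer: false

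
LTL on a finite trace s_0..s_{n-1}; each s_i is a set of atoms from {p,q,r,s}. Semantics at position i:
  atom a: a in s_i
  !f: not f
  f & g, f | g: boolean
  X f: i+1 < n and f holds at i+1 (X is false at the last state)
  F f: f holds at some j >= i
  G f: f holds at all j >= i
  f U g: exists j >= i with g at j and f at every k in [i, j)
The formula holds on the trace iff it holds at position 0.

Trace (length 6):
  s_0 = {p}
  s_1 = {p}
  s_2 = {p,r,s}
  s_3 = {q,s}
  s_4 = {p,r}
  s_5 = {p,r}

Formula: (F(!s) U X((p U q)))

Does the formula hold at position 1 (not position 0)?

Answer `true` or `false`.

s_0={p}: (F(!s) U X((p U q)))=True F(!s)=True !s=True s=False X((p U q))=True (p U q)=True p=True q=False
s_1={p}: (F(!s) U X((p U q)))=True F(!s)=True !s=True s=False X((p U q))=True (p U q)=True p=True q=False
s_2={p,r,s}: (F(!s) U X((p U q)))=True F(!s)=True !s=False s=True X((p U q))=True (p U q)=True p=True q=False
s_3={q,s}: (F(!s) U X((p U q)))=False F(!s)=True !s=False s=True X((p U q))=False (p U q)=True p=False q=True
s_4={p,r}: (F(!s) U X((p U q)))=False F(!s)=True !s=True s=False X((p U q))=False (p U q)=False p=True q=False
s_5={p,r}: (F(!s) U X((p U q)))=False F(!s)=True !s=True s=False X((p U q))=False (p U q)=False p=True q=False
Evaluating at position 1: result = True

Answer: true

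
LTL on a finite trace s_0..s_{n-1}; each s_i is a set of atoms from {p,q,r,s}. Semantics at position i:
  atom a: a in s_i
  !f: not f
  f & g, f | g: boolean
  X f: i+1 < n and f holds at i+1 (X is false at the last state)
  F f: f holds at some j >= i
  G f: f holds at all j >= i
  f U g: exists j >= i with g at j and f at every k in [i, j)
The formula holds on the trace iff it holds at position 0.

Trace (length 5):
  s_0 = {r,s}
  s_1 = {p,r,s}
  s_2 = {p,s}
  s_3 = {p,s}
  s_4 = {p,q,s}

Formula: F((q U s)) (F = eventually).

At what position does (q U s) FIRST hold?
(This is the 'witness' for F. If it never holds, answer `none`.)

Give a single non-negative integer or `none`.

Answer: 0

Derivation:
s_0={r,s}: (q U s)=True q=False s=True
s_1={p,r,s}: (q U s)=True q=False s=True
s_2={p,s}: (q U s)=True q=False s=True
s_3={p,s}: (q U s)=True q=False s=True
s_4={p,q,s}: (q U s)=True q=True s=True
F((q U s)) holds; first witness at position 0.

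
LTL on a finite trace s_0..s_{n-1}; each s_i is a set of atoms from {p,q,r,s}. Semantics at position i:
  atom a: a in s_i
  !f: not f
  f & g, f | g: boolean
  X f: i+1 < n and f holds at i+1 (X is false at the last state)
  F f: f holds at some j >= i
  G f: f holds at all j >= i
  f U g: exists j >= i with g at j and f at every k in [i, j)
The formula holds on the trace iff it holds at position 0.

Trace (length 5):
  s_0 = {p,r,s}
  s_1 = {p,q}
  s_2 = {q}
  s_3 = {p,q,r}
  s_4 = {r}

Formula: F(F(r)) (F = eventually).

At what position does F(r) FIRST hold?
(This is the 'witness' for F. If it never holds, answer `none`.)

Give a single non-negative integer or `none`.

Answer: 0

Derivation:
s_0={p,r,s}: F(r)=True r=True
s_1={p,q}: F(r)=True r=False
s_2={q}: F(r)=True r=False
s_3={p,q,r}: F(r)=True r=True
s_4={r}: F(r)=True r=True
F(F(r)) holds; first witness at position 0.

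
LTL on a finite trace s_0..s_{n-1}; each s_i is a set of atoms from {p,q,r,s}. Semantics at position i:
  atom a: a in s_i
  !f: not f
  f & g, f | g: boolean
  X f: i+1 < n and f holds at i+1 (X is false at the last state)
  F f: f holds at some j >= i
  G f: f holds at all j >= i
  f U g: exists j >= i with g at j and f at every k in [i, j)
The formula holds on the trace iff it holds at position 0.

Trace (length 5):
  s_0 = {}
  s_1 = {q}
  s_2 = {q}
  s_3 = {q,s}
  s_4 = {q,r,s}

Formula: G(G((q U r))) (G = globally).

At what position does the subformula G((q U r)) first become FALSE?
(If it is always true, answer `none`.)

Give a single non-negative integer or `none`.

s_0={}: G((q U r))=False (q U r)=False q=False r=False
s_1={q}: G((q U r))=True (q U r)=True q=True r=False
s_2={q}: G((q U r))=True (q U r)=True q=True r=False
s_3={q,s}: G((q U r))=True (q U r)=True q=True r=False
s_4={q,r,s}: G((q U r))=True (q U r)=True q=True r=True
G(G((q U r))) holds globally = False
First violation at position 0.

Answer: 0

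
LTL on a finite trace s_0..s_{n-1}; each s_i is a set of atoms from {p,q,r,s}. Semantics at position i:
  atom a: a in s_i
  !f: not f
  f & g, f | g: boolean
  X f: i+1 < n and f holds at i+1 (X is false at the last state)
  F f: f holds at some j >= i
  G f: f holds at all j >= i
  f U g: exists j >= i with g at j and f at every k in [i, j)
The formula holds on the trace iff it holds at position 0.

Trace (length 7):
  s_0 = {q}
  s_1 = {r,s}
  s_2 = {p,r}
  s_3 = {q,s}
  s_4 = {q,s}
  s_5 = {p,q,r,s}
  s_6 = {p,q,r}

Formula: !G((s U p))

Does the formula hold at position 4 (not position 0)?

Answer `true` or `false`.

s_0={q}: !G((s U p))=True G((s U p))=False (s U p)=False s=False p=False
s_1={r,s}: !G((s U p))=False G((s U p))=True (s U p)=True s=True p=False
s_2={p,r}: !G((s U p))=False G((s U p))=True (s U p)=True s=False p=True
s_3={q,s}: !G((s U p))=False G((s U p))=True (s U p)=True s=True p=False
s_4={q,s}: !G((s U p))=False G((s U p))=True (s U p)=True s=True p=False
s_5={p,q,r,s}: !G((s U p))=False G((s U p))=True (s U p)=True s=True p=True
s_6={p,q,r}: !G((s U p))=False G((s U p))=True (s U p)=True s=False p=True
Evaluating at position 4: result = False

Answer: false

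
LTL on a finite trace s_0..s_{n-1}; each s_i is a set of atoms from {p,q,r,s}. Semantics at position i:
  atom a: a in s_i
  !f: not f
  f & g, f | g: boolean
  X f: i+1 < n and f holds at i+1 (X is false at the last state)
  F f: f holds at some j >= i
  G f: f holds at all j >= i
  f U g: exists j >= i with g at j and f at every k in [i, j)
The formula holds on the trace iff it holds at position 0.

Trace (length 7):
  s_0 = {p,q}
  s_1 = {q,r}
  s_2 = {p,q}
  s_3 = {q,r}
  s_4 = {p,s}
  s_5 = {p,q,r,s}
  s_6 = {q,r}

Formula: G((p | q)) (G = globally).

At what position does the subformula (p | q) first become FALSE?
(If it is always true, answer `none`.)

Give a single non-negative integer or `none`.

Answer: none

Derivation:
s_0={p,q}: (p | q)=True p=True q=True
s_1={q,r}: (p | q)=True p=False q=True
s_2={p,q}: (p | q)=True p=True q=True
s_3={q,r}: (p | q)=True p=False q=True
s_4={p,s}: (p | q)=True p=True q=False
s_5={p,q,r,s}: (p | q)=True p=True q=True
s_6={q,r}: (p | q)=True p=False q=True
G((p | q)) holds globally = True
No violation — formula holds at every position.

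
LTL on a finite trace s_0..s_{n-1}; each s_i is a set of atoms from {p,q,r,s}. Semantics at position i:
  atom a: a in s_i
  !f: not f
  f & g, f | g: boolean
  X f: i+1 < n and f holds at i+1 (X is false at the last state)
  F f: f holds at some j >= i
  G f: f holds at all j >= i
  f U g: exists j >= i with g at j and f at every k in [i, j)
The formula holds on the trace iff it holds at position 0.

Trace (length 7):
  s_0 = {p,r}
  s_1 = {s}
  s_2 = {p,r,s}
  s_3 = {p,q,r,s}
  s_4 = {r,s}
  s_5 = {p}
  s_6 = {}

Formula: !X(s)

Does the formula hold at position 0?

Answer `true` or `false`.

Answer: false

Derivation:
s_0={p,r}: !X(s)=False X(s)=True s=False
s_1={s}: !X(s)=False X(s)=True s=True
s_2={p,r,s}: !X(s)=False X(s)=True s=True
s_3={p,q,r,s}: !X(s)=False X(s)=True s=True
s_4={r,s}: !X(s)=True X(s)=False s=True
s_5={p}: !X(s)=True X(s)=False s=False
s_6={}: !X(s)=True X(s)=False s=False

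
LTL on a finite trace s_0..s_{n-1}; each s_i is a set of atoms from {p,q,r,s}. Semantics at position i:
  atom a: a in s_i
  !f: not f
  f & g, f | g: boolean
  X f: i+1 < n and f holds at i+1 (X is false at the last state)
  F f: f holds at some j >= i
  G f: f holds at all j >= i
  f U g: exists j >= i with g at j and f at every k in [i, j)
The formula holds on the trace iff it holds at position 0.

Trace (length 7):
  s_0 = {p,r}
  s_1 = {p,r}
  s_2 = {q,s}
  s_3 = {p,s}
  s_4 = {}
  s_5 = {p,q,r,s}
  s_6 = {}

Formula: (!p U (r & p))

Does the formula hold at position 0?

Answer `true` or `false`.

Answer: true

Derivation:
s_0={p,r}: (!p U (r & p))=True !p=False p=True (r & p)=True r=True
s_1={p,r}: (!p U (r & p))=True !p=False p=True (r & p)=True r=True
s_2={q,s}: (!p U (r & p))=False !p=True p=False (r & p)=False r=False
s_3={p,s}: (!p U (r & p))=False !p=False p=True (r & p)=False r=False
s_4={}: (!p U (r & p))=True !p=True p=False (r & p)=False r=False
s_5={p,q,r,s}: (!p U (r & p))=True !p=False p=True (r & p)=True r=True
s_6={}: (!p U (r & p))=False !p=True p=False (r & p)=False r=False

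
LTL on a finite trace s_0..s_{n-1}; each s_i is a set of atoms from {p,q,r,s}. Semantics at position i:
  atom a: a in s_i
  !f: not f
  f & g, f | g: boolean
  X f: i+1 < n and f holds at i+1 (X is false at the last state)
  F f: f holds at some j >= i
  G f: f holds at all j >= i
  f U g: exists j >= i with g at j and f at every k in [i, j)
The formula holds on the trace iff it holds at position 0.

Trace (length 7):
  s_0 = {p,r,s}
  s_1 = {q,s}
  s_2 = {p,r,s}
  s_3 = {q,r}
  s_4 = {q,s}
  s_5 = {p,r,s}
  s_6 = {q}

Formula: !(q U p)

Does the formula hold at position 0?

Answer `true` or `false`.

Answer: false

Derivation:
s_0={p,r,s}: !(q U p)=False (q U p)=True q=False p=True
s_1={q,s}: !(q U p)=False (q U p)=True q=True p=False
s_2={p,r,s}: !(q U p)=False (q U p)=True q=False p=True
s_3={q,r}: !(q U p)=False (q U p)=True q=True p=False
s_4={q,s}: !(q U p)=False (q U p)=True q=True p=False
s_5={p,r,s}: !(q U p)=False (q U p)=True q=False p=True
s_6={q}: !(q U p)=True (q U p)=False q=True p=False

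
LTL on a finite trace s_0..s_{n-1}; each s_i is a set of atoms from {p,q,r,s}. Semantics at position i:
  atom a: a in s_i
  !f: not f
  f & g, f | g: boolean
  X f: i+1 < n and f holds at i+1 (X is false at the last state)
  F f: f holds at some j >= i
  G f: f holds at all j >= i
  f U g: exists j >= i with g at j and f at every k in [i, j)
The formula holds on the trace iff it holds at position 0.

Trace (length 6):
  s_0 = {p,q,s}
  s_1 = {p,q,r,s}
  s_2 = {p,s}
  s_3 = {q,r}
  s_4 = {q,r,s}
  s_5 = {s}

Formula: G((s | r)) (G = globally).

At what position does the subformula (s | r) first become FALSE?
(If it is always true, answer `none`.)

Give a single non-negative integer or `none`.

s_0={p,q,s}: (s | r)=True s=True r=False
s_1={p,q,r,s}: (s | r)=True s=True r=True
s_2={p,s}: (s | r)=True s=True r=False
s_3={q,r}: (s | r)=True s=False r=True
s_4={q,r,s}: (s | r)=True s=True r=True
s_5={s}: (s | r)=True s=True r=False
G((s | r)) holds globally = True
No violation — formula holds at every position.

Answer: none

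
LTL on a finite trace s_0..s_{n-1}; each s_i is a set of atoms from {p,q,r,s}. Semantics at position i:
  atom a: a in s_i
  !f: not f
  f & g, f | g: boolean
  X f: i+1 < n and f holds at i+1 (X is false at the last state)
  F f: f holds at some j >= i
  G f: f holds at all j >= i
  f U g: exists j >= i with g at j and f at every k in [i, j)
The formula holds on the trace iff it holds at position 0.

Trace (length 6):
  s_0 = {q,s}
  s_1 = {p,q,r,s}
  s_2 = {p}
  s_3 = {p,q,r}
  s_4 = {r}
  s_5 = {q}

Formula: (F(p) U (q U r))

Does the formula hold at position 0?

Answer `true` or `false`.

Answer: true

Derivation:
s_0={q,s}: (F(p) U (q U r))=True F(p)=True p=False (q U r)=True q=True r=False
s_1={p,q,r,s}: (F(p) U (q U r))=True F(p)=True p=True (q U r)=True q=True r=True
s_2={p}: (F(p) U (q U r))=True F(p)=True p=True (q U r)=False q=False r=False
s_3={p,q,r}: (F(p) U (q U r))=True F(p)=True p=True (q U r)=True q=True r=True
s_4={r}: (F(p) U (q U r))=True F(p)=False p=False (q U r)=True q=False r=True
s_5={q}: (F(p) U (q U r))=False F(p)=False p=False (q U r)=False q=True r=False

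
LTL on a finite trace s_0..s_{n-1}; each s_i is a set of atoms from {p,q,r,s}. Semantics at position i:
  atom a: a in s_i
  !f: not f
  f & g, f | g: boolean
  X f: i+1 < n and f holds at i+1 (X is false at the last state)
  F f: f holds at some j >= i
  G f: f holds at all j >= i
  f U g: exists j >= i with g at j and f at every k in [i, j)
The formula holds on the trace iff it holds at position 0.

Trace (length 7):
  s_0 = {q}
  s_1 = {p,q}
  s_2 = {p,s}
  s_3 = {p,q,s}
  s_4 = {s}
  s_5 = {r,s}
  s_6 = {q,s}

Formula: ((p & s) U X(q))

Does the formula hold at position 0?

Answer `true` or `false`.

s_0={q}: ((p & s) U X(q))=True (p & s)=False p=False s=False X(q)=True q=True
s_1={p,q}: ((p & s) U X(q))=False (p & s)=False p=True s=False X(q)=False q=True
s_2={p,s}: ((p & s) U X(q))=True (p & s)=True p=True s=True X(q)=True q=False
s_3={p,q,s}: ((p & s) U X(q))=False (p & s)=True p=True s=True X(q)=False q=True
s_4={s}: ((p & s) U X(q))=False (p & s)=False p=False s=True X(q)=False q=False
s_5={r,s}: ((p & s) U X(q))=True (p & s)=False p=False s=True X(q)=True q=False
s_6={q,s}: ((p & s) U X(q))=False (p & s)=False p=False s=True X(q)=False q=True

Answer: true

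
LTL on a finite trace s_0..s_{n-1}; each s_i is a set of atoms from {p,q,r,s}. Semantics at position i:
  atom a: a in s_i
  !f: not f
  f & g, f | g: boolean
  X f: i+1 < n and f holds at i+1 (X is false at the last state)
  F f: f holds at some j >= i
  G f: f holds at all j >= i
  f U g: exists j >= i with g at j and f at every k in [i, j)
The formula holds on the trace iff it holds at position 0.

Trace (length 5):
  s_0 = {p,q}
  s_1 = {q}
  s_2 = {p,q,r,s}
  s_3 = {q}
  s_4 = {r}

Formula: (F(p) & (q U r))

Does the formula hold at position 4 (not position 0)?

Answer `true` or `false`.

Answer: false

Derivation:
s_0={p,q}: (F(p) & (q U r))=True F(p)=True p=True (q U r)=True q=True r=False
s_1={q}: (F(p) & (q U r))=True F(p)=True p=False (q U r)=True q=True r=False
s_2={p,q,r,s}: (F(p) & (q U r))=True F(p)=True p=True (q U r)=True q=True r=True
s_3={q}: (F(p) & (q U r))=False F(p)=False p=False (q U r)=True q=True r=False
s_4={r}: (F(p) & (q U r))=False F(p)=False p=False (q U r)=True q=False r=True
Evaluating at position 4: result = False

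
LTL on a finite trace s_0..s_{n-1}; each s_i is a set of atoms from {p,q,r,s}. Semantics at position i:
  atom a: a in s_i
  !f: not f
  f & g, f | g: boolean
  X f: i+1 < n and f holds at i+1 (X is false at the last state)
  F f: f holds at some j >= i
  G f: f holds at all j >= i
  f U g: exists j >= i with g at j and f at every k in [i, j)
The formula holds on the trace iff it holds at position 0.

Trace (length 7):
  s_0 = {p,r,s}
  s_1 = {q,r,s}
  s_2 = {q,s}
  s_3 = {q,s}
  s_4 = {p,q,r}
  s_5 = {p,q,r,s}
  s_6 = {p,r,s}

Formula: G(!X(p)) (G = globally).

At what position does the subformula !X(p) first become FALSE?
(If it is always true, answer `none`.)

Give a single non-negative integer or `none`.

s_0={p,r,s}: !X(p)=True X(p)=False p=True
s_1={q,r,s}: !X(p)=True X(p)=False p=False
s_2={q,s}: !X(p)=True X(p)=False p=False
s_3={q,s}: !X(p)=False X(p)=True p=False
s_4={p,q,r}: !X(p)=False X(p)=True p=True
s_5={p,q,r,s}: !X(p)=False X(p)=True p=True
s_6={p,r,s}: !X(p)=True X(p)=False p=True
G(!X(p)) holds globally = False
First violation at position 3.

Answer: 3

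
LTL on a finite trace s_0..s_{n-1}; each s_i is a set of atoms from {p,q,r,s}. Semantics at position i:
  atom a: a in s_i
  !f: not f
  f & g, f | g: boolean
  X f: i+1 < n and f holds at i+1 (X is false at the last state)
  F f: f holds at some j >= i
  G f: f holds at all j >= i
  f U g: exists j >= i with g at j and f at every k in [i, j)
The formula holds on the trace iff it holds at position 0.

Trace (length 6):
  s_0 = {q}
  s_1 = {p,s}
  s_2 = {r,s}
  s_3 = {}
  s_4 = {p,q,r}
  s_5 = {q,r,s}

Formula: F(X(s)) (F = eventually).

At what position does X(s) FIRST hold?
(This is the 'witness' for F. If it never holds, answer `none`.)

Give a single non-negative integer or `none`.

Answer: 0

Derivation:
s_0={q}: X(s)=True s=False
s_1={p,s}: X(s)=True s=True
s_2={r,s}: X(s)=False s=True
s_3={}: X(s)=False s=False
s_4={p,q,r}: X(s)=True s=False
s_5={q,r,s}: X(s)=False s=True
F(X(s)) holds; first witness at position 0.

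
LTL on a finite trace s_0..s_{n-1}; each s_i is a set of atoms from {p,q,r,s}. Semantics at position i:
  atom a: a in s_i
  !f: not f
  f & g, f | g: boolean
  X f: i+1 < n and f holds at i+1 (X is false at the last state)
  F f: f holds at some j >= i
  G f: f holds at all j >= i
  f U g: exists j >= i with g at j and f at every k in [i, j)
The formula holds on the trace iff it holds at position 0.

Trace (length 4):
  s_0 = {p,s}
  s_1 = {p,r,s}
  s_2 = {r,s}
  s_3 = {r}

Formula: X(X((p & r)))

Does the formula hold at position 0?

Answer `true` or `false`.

s_0={p,s}: X(X((p & r)))=False X((p & r))=True (p & r)=False p=True r=False
s_1={p,r,s}: X(X((p & r)))=False X((p & r))=False (p & r)=True p=True r=True
s_2={r,s}: X(X((p & r)))=False X((p & r))=False (p & r)=False p=False r=True
s_3={r}: X(X((p & r)))=False X((p & r))=False (p & r)=False p=False r=True

Answer: false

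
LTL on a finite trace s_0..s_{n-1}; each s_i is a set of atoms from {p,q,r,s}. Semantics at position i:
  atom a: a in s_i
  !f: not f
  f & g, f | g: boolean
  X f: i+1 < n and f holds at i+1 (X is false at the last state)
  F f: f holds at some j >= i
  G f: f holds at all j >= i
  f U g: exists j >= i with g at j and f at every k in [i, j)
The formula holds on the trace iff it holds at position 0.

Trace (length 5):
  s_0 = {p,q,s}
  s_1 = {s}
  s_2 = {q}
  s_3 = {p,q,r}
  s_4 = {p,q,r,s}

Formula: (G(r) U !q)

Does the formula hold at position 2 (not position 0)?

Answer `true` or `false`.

Answer: false

Derivation:
s_0={p,q,s}: (G(r) U !q)=False G(r)=False r=False !q=False q=True
s_1={s}: (G(r) U !q)=True G(r)=False r=False !q=True q=False
s_2={q}: (G(r) U !q)=False G(r)=False r=False !q=False q=True
s_3={p,q,r}: (G(r) U !q)=False G(r)=True r=True !q=False q=True
s_4={p,q,r,s}: (G(r) U !q)=False G(r)=True r=True !q=False q=True
Evaluating at position 2: result = False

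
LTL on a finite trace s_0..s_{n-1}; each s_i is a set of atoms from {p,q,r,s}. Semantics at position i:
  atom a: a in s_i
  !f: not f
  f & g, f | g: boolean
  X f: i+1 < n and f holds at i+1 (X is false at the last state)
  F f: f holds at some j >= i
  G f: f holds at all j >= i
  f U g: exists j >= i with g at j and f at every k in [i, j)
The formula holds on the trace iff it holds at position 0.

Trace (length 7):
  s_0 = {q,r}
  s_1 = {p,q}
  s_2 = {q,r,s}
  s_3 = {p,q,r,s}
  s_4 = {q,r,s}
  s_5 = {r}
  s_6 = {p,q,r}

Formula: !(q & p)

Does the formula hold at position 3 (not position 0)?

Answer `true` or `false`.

s_0={q,r}: !(q & p)=True (q & p)=False q=True p=False
s_1={p,q}: !(q & p)=False (q & p)=True q=True p=True
s_2={q,r,s}: !(q & p)=True (q & p)=False q=True p=False
s_3={p,q,r,s}: !(q & p)=False (q & p)=True q=True p=True
s_4={q,r,s}: !(q & p)=True (q & p)=False q=True p=False
s_5={r}: !(q & p)=True (q & p)=False q=False p=False
s_6={p,q,r}: !(q & p)=False (q & p)=True q=True p=True
Evaluating at position 3: result = False

Answer: false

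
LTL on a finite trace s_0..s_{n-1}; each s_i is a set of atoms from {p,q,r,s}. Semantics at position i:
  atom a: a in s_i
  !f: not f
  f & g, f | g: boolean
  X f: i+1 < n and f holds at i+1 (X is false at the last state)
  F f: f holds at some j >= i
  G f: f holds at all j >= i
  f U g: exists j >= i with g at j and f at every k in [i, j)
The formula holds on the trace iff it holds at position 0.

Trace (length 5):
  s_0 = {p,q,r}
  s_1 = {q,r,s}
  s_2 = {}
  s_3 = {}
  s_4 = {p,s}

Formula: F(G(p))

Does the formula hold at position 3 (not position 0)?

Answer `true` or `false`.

s_0={p,q,r}: F(G(p))=True G(p)=False p=True
s_1={q,r,s}: F(G(p))=True G(p)=False p=False
s_2={}: F(G(p))=True G(p)=False p=False
s_3={}: F(G(p))=True G(p)=False p=False
s_4={p,s}: F(G(p))=True G(p)=True p=True
Evaluating at position 3: result = True

Answer: true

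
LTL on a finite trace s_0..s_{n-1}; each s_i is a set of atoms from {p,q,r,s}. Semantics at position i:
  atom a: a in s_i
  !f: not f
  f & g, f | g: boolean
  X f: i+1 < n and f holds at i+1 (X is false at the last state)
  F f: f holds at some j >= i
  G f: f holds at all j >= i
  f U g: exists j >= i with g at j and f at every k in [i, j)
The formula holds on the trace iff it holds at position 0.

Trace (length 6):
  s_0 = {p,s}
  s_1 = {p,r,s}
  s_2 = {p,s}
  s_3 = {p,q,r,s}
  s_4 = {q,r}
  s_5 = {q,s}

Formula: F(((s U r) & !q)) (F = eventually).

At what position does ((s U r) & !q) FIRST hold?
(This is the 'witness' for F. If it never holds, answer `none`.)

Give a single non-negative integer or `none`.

Answer: 0

Derivation:
s_0={p,s}: ((s U r) & !q)=True (s U r)=True s=True r=False !q=True q=False
s_1={p,r,s}: ((s U r) & !q)=True (s U r)=True s=True r=True !q=True q=False
s_2={p,s}: ((s U r) & !q)=True (s U r)=True s=True r=False !q=True q=False
s_3={p,q,r,s}: ((s U r) & !q)=False (s U r)=True s=True r=True !q=False q=True
s_4={q,r}: ((s U r) & !q)=False (s U r)=True s=False r=True !q=False q=True
s_5={q,s}: ((s U r) & !q)=False (s U r)=False s=True r=False !q=False q=True
F(((s U r) & !q)) holds; first witness at position 0.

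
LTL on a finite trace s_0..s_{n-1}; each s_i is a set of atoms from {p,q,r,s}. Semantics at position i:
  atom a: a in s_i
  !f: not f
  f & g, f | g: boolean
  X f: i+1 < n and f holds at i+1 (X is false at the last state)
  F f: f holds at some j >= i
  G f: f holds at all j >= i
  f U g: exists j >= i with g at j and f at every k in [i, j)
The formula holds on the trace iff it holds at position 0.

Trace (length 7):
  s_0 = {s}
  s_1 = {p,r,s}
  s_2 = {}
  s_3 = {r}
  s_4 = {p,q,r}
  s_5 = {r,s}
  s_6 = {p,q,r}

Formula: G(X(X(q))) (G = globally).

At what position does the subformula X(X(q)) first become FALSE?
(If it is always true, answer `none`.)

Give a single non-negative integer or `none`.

Answer: 0

Derivation:
s_0={s}: X(X(q))=False X(q)=False q=False
s_1={p,r,s}: X(X(q))=False X(q)=False q=False
s_2={}: X(X(q))=True X(q)=False q=False
s_3={r}: X(X(q))=False X(q)=True q=False
s_4={p,q,r}: X(X(q))=True X(q)=False q=True
s_5={r,s}: X(X(q))=False X(q)=True q=False
s_6={p,q,r}: X(X(q))=False X(q)=False q=True
G(X(X(q))) holds globally = False
First violation at position 0.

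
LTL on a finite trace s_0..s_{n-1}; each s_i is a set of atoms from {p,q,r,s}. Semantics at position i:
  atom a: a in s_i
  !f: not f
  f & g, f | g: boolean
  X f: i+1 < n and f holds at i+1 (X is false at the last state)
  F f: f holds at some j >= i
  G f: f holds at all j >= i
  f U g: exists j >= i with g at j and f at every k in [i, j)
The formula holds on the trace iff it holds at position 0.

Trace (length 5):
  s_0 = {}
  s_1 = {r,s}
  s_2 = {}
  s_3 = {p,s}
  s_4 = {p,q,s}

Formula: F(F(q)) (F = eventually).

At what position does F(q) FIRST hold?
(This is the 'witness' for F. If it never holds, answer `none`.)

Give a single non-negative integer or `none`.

s_0={}: F(q)=True q=False
s_1={r,s}: F(q)=True q=False
s_2={}: F(q)=True q=False
s_3={p,s}: F(q)=True q=False
s_4={p,q,s}: F(q)=True q=True
F(F(q)) holds; first witness at position 0.

Answer: 0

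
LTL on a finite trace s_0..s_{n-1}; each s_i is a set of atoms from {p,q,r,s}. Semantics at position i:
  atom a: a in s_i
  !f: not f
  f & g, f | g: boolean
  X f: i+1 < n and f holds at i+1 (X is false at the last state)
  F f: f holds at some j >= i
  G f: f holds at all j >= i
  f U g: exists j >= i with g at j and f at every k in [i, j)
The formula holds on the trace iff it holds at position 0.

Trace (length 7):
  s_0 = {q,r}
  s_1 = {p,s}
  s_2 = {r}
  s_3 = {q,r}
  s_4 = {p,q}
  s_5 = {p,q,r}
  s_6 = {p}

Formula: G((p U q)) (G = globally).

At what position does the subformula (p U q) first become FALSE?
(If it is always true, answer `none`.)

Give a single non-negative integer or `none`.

Answer: 1

Derivation:
s_0={q,r}: (p U q)=True p=False q=True
s_1={p,s}: (p U q)=False p=True q=False
s_2={r}: (p U q)=False p=False q=False
s_3={q,r}: (p U q)=True p=False q=True
s_4={p,q}: (p U q)=True p=True q=True
s_5={p,q,r}: (p U q)=True p=True q=True
s_6={p}: (p U q)=False p=True q=False
G((p U q)) holds globally = False
First violation at position 1.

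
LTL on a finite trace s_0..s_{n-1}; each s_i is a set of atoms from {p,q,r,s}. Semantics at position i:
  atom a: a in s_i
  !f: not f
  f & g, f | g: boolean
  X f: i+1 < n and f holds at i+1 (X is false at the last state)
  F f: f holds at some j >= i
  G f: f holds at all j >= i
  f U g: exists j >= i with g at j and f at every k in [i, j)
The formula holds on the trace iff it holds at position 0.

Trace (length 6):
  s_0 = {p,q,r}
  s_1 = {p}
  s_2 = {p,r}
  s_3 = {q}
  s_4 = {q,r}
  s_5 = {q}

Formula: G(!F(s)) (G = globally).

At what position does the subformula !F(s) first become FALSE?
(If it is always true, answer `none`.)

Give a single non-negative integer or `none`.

Answer: none

Derivation:
s_0={p,q,r}: !F(s)=True F(s)=False s=False
s_1={p}: !F(s)=True F(s)=False s=False
s_2={p,r}: !F(s)=True F(s)=False s=False
s_3={q}: !F(s)=True F(s)=False s=False
s_4={q,r}: !F(s)=True F(s)=False s=False
s_5={q}: !F(s)=True F(s)=False s=False
G(!F(s)) holds globally = True
No violation — formula holds at every position.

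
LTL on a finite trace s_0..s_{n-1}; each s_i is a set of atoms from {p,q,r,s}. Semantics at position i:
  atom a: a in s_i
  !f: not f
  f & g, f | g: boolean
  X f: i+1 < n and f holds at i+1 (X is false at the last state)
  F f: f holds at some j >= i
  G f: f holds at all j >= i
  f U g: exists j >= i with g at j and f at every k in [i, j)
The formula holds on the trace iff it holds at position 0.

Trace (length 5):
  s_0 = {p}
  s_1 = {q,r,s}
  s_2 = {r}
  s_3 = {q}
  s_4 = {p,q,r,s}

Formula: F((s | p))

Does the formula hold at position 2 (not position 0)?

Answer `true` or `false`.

Answer: true

Derivation:
s_0={p}: F((s | p))=True (s | p)=True s=False p=True
s_1={q,r,s}: F((s | p))=True (s | p)=True s=True p=False
s_2={r}: F((s | p))=True (s | p)=False s=False p=False
s_3={q}: F((s | p))=True (s | p)=False s=False p=False
s_4={p,q,r,s}: F((s | p))=True (s | p)=True s=True p=True
Evaluating at position 2: result = True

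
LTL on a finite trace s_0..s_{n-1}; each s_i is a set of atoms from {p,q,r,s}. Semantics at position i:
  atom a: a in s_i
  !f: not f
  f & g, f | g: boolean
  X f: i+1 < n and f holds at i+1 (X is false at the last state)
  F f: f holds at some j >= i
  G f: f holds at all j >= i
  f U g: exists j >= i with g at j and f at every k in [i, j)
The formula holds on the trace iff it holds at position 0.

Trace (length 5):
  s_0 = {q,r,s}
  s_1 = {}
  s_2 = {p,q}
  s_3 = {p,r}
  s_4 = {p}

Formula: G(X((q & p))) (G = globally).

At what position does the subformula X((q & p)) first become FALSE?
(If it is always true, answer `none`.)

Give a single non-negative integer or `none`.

s_0={q,r,s}: X((q & p))=False (q & p)=False q=True p=False
s_1={}: X((q & p))=True (q & p)=False q=False p=False
s_2={p,q}: X((q & p))=False (q & p)=True q=True p=True
s_3={p,r}: X((q & p))=False (q & p)=False q=False p=True
s_4={p}: X((q & p))=False (q & p)=False q=False p=True
G(X((q & p))) holds globally = False
First violation at position 0.

Answer: 0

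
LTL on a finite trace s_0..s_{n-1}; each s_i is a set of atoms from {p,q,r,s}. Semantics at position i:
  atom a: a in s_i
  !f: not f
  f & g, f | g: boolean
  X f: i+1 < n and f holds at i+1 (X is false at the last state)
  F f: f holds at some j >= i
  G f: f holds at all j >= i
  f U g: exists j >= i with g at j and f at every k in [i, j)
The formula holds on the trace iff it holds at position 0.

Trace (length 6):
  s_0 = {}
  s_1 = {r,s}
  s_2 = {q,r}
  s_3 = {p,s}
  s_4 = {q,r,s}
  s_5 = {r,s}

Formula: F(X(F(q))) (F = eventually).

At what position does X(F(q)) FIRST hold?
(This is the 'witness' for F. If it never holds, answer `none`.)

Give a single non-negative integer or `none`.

s_0={}: X(F(q))=True F(q)=True q=False
s_1={r,s}: X(F(q))=True F(q)=True q=False
s_2={q,r}: X(F(q))=True F(q)=True q=True
s_3={p,s}: X(F(q))=True F(q)=True q=False
s_4={q,r,s}: X(F(q))=False F(q)=True q=True
s_5={r,s}: X(F(q))=False F(q)=False q=False
F(X(F(q))) holds; first witness at position 0.

Answer: 0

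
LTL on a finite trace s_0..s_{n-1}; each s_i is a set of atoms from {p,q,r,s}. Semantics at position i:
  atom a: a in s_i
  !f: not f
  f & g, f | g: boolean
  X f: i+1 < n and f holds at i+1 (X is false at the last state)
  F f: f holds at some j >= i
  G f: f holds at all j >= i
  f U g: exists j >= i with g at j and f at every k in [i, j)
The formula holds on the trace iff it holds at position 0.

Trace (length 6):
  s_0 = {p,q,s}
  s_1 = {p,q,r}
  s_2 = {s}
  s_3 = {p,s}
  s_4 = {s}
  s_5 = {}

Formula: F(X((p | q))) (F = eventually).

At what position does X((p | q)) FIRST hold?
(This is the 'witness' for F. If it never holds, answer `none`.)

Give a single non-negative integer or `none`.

s_0={p,q,s}: X((p | q))=True (p | q)=True p=True q=True
s_1={p,q,r}: X((p | q))=False (p | q)=True p=True q=True
s_2={s}: X((p | q))=True (p | q)=False p=False q=False
s_3={p,s}: X((p | q))=False (p | q)=True p=True q=False
s_4={s}: X((p | q))=False (p | q)=False p=False q=False
s_5={}: X((p | q))=False (p | q)=False p=False q=False
F(X((p | q))) holds; first witness at position 0.

Answer: 0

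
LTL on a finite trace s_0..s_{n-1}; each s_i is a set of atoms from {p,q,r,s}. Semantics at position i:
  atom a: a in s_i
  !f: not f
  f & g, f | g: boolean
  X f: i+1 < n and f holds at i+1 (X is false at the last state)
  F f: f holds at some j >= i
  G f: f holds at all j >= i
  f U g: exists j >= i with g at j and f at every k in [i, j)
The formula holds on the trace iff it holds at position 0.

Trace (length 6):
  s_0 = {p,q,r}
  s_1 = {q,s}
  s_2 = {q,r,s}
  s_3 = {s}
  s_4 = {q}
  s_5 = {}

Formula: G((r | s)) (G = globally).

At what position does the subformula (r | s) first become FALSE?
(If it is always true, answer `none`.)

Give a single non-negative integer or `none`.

s_0={p,q,r}: (r | s)=True r=True s=False
s_1={q,s}: (r | s)=True r=False s=True
s_2={q,r,s}: (r | s)=True r=True s=True
s_3={s}: (r | s)=True r=False s=True
s_4={q}: (r | s)=False r=False s=False
s_5={}: (r | s)=False r=False s=False
G((r | s)) holds globally = False
First violation at position 4.

Answer: 4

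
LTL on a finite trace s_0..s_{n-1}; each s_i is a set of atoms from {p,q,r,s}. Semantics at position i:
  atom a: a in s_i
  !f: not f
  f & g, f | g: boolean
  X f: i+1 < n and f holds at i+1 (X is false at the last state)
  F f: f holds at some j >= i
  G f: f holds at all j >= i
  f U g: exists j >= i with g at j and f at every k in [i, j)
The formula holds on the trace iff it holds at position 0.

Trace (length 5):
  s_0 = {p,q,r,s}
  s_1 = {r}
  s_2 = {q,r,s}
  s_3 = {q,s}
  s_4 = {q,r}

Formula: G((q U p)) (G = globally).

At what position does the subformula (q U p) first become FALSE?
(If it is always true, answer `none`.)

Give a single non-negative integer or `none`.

Answer: 1

Derivation:
s_0={p,q,r,s}: (q U p)=True q=True p=True
s_1={r}: (q U p)=False q=False p=False
s_2={q,r,s}: (q U p)=False q=True p=False
s_3={q,s}: (q U p)=False q=True p=False
s_4={q,r}: (q U p)=False q=True p=False
G((q U p)) holds globally = False
First violation at position 1.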